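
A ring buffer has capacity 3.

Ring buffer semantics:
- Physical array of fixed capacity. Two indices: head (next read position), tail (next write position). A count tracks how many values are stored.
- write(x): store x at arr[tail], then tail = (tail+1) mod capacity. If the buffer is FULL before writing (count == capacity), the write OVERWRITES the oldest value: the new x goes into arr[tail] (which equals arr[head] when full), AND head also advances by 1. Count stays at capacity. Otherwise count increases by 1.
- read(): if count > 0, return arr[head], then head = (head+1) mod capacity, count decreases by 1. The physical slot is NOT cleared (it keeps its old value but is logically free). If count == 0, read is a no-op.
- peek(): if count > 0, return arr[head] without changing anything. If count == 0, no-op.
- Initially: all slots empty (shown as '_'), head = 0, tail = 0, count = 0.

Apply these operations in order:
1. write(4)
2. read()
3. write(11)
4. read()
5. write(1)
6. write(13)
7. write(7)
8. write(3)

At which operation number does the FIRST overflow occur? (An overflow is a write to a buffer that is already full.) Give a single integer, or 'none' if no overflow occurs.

Answer: 8

Derivation:
After op 1 (write(4)): arr=[4 _ _] head=0 tail=1 count=1
After op 2 (read()): arr=[4 _ _] head=1 tail=1 count=0
After op 3 (write(11)): arr=[4 11 _] head=1 tail=2 count=1
After op 4 (read()): arr=[4 11 _] head=2 tail=2 count=0
After op 5 (write(1)): arr=[4 11 1] head=2 tail=0 count=1
After op 6 (write(13)): arr=[13 11 1] head=2 tail=1 count=2
After op 7 (write(7)): arr=[13 7 1] head=2 tail=2 count=3
After op 8 (write(3)): arr=[13 7 3] head=0 tail=0 count=3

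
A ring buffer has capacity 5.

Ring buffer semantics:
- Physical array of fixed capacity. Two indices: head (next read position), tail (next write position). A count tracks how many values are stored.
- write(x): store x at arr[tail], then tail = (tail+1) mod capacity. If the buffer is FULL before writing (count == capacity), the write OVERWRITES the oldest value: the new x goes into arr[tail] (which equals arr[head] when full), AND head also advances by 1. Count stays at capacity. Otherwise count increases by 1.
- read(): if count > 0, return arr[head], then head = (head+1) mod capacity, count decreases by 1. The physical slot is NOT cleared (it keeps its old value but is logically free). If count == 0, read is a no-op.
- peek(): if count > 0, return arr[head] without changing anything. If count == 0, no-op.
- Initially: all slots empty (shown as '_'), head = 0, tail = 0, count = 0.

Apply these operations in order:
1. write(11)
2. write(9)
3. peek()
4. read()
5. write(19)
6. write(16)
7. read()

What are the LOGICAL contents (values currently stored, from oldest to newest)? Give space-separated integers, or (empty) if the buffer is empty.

After op 1 (write(11)): arr=[11 _ _ _ _] head=0 tail=1 count=1
After op 2 (write(9)): arr=[11 9 _ _ _] head=0 tail=2 count=2
After op 3 (peek()): arr=[11 9 _ _ _] head=0 tail=2 count=2
After op 4 (read()): arr=[11 9 _ _ _] head=1 tail=2 count=1
After op 5 (write(19)): arr=[11 9 19 _ _] head=1 tail=3 count=2
After op 6 (write(16)): arr=[11 9 19 16 _] head=1 tail=4 count=3
After op 7 (read()): arr=[11 9 19 16 _] head=2 tail=4 count=2

Answer: 19 16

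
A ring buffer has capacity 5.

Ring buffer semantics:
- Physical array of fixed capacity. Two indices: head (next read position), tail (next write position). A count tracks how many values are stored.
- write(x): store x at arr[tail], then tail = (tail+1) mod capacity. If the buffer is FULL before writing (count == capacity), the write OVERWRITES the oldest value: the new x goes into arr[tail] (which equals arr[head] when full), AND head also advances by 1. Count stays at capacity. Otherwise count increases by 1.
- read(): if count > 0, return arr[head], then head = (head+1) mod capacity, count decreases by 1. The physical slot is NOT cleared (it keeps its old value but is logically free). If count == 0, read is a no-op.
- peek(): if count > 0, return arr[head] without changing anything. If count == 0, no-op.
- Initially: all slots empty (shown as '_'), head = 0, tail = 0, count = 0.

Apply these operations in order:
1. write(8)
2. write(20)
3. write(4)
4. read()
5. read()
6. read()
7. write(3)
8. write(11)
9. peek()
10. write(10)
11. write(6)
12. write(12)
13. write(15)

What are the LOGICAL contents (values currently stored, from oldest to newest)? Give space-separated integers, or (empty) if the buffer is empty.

After op 1 (write(8)): arr=[8 _ _ _ _] head=0 tail=1 count=1
After op 2 (write(20)): arr=[8 20 _ _ _] head=0 tail=2 count=2
After op 3 (write(4)): arr=[8 20 4 _ _] head=0 tail=3 count=3
After op 4 (read()): arr=[8 20 4 _ _] head=1 tail=3 count=2
After op 5 (read()): arr=[8 20 4 _ _] head=2 tail=3 count=1
After op 6 (read()): arr=[8 20 4 _ _] head=3 tail=3 count=0
After op 7 (write(3)): arr=[8 20 4 3 _] head=3 tail=4 count=1
After op 8 (write(11)): arr=[8 20 4 3 11] head=3 tail=0 count=2
After op 9 (peek()): arr=[8 20 4 3 11] head=3 tail=0 count=2
After op 10 (write(10)): arr=[10 20 4 3 11] head=3 tail=1 count=3
After op 11 (write(6)): arr=[10 6 4 3 11] head=3 tail=2 count=4
After op 12 (write(12)): arr=[10 6 12 3 11] head=3 tail=3 count=5
After op 13 (write(15)): arr=[10 6 12 15 11] head=4 tail=4 count=5

Answer: 11 10 6 12 15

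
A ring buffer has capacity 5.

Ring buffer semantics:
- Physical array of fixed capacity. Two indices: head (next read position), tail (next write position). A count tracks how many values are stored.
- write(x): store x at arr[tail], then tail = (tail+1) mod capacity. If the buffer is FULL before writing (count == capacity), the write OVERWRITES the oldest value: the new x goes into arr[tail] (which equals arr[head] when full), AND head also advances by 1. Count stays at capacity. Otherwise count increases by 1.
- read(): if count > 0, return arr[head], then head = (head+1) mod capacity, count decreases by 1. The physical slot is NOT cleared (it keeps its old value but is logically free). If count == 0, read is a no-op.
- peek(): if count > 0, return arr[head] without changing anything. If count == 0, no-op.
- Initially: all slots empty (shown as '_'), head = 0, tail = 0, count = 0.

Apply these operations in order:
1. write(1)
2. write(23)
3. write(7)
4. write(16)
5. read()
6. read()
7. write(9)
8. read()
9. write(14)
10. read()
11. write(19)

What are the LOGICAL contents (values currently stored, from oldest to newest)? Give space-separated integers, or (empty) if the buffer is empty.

After op 1 (write(1)): arr=[1 _ _ _ _] head=0 tail=1 count=1
After op 2 (write(23)): arr=[1 23 _ _ _] head=0 tail=2 count=2
After op 3 (write(7)): arr=[1 23 7 _ _] head=0 tail=3 count=3
After op 4 (write(16)): arr=[1 23 7 16 _] head=0 tail=4 count=4
After op 5 (read()): arr=[1 23 7 16 _] head=1 tail=4 count=3
After op 6 (read()): arr=[1 23 7 16 _] head=2 tail=4 count=2
After op 7 (write(9)): arr=[1 23 7 16 9] head=2 tail=0 count=3
After op 8 (read()): arr=[1 23 7 16 9] head=3 tail=0 count=2
After op 9 (write(14)): arr=[14 23 7 16 9] head=3 tail=1 count=3
After op 10 (read()): arr=[14 23 7 16 9] head=4 tail=1 count=2
After op 11 (write(19)): arr=[14 19 7 16 9] head=4 tail=2 count=3

Answer: 9 14 19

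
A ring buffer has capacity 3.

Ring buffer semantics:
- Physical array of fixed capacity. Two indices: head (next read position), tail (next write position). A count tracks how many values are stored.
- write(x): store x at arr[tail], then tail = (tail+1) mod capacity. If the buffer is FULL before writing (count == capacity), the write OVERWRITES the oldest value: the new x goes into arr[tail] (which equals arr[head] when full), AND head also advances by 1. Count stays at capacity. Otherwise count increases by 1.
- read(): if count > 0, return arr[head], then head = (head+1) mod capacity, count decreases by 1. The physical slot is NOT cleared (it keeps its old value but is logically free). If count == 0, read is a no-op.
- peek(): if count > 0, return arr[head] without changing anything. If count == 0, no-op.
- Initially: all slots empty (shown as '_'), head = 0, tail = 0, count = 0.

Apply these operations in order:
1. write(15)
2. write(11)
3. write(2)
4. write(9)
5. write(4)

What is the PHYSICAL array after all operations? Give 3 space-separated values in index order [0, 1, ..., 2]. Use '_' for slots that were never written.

After op 1 (write(15)): arr=[15 _ _] head=0 tail=1 count=1
After op 2 (write(11)): arr=[15 11 _] head=0 tail=2 count=2
After op 3 (write(2)): arr=[15 11 2] head=0 tail=0 count=3
After op 4 (write(9)): arr=[9 11 2] head=1 tail=1 count=3
After op 5 (write(4)): arr=[9 4 2] head=2 tail=2 count=3

Answer: 9 4 2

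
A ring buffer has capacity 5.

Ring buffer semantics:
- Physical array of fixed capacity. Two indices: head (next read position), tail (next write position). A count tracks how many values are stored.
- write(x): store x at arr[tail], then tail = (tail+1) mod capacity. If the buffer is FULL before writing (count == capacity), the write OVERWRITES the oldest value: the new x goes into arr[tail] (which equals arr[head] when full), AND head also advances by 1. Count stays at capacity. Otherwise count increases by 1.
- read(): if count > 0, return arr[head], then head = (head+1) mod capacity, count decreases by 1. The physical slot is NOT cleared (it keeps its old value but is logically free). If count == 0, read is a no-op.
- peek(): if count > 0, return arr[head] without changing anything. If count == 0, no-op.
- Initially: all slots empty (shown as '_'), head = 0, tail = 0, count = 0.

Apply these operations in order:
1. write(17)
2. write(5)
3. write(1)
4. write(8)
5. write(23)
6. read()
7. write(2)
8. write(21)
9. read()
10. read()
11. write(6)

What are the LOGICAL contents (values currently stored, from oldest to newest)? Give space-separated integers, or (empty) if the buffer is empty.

After op 1 (write(17)): arr=[17 _ _ _ _] head=0 tail=1 count=1
After op 2 (write(5)): arr=[17 5 _ _ _] head=0 tail=2 count=2
After op 3 (write(1)): arr=[17 5 1 _ _] head=0 tail=3 count=3
After op 4 (write(8)): arr=[17 5 1 8 _] head=0 tail=4 count=4
After op 5 (write(23)): arr=[17 5 1 8 23] head=0 tail=0 count=5
After op 6 (read()): arr=[17 5 1 8 23] head=1 tail=0 count=4
After op 7 (write(2)): arr=[2 5 1 8 23] head=1 tail=1 count=5
After op 8 (write(21)): arr=[2 21 1 8 23] head=2 tail=2 count=5
After op 9 (read()): arr=[2 21 1 8 23] head=3 tail=2 count=4
After op 10 (read()): arr=[2 21 1 8 23] head=4 tail=2 count=3
After op 11 (write(6)): arr=[2 21 6 8 23] head=4 tail=3 count=4

Answer: 23 2 21 6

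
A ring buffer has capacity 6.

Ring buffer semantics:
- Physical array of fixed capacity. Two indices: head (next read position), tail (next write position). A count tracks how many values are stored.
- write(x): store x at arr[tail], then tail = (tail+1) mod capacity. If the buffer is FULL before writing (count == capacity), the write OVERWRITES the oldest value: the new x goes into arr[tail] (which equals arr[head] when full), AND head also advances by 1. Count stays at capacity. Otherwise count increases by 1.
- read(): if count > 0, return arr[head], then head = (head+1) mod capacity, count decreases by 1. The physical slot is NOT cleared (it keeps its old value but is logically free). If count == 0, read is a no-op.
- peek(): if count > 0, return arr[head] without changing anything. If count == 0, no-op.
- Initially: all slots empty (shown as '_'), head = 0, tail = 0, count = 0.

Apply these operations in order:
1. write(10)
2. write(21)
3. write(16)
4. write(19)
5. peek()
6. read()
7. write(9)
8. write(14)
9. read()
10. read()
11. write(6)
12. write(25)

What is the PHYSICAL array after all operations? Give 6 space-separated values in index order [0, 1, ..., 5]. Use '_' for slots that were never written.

After op 1 (write(10)): arr=[10 _ _ _ _ _] head=0 tail=1 count=1
After op 2 (write(21)): arr=[10 21 _ _ _ _] head=0 tail=2 count=2
After op 3 (write(16)): arr=[10 21 16 _ _ _] head=0 tail=3 count=3
After op 4 (write(19)): arr=[10 21 16 19 _ _] head=0 tail=4 count=4
After op 5 (peek()): arr=[10 21 16 19 _ _] head=0 tail=4 count=4
After op 6 (read()): arr=[10 21 16 19 _ _] head=1 tail=4 count=3
After op 7 (write(9)): arr=[10 21 16 19 9 _] head=1 tail=5 count=4
After op 8 (write(14)): arr=[10 21 16 19 9 14] head=1 tail=0 count=5
After op 9 (read()): arr=[10 21 16 19 9 14] head=2 tail=0 count=4
After op 10 (read()): arr=[10 21 16 19 9 14] head=3 tail=0 count=3
After op 11 (write(6)): arr=[6 21 16 19 9 14] head=3 tail=1 count=4
After op 12 (write(25)): arr=[6 25 16 19 9 14] head=3 tail=2 count=5

Answer: 6 25 16 19 9 14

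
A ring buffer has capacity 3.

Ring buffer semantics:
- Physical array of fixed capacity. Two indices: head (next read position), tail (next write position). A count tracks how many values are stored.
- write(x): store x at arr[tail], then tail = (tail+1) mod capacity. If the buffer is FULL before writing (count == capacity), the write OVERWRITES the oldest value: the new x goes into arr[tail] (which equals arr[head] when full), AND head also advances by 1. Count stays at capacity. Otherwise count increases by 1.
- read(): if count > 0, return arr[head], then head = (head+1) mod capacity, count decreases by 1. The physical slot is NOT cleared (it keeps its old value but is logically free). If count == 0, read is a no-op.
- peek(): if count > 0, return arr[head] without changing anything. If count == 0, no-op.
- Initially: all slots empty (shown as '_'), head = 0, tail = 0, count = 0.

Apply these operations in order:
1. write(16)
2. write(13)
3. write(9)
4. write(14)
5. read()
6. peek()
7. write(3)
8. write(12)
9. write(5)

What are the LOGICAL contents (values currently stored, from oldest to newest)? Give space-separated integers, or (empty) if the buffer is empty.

Answer: 3 12 5

Derivation:
After op 1 (write(16)): arr=[16 _ _] head=0 tail=1 count=1
After op 2 (write(13)): arr=[16 13 _] head=0 tail=2 count=2
After op 3 (write(9)): arr=[16 13 9] head=0 tail=0 count=3
After op 4 (write(14)): arr=[14 13 9] head=1 tail=1 count=3
After op 5 (read()): arr=[14 13 9] head=2 tail=1 count=2
After op 6 (peek()): arr=[14 13 9] head=2 tail=1 count=2
After op 7 (write(3)): arr=[14 3 9] head=2 tail=2 count=3
After op 8 (write(12)): arr=[14 3 12] head=0 tail=0 count=3
After op 9 (write(5)): arr=[5 3 12] head=1 tail=1 count=3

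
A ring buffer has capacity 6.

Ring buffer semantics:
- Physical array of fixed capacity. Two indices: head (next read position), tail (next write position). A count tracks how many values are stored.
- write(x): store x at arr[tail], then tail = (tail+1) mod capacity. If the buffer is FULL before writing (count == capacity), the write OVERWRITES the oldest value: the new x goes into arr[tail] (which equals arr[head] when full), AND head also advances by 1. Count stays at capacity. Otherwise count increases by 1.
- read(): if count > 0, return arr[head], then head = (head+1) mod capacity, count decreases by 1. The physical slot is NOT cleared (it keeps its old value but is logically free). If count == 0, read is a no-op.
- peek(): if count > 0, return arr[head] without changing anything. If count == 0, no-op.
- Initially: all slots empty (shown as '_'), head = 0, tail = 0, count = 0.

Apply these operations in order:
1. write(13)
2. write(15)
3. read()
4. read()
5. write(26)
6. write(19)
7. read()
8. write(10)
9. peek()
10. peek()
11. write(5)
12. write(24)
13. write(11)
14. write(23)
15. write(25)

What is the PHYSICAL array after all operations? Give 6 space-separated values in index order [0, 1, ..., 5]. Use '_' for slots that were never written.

After op 1 (write(13)): arr=[13 _ _ _ _ _] head=0 tail=1 count=1
After op 2 (write(15)): arr=[13 15 _ _ _ _] head=0 tail=2 count=2
After op 3 (read()): arr=[13 15 _ _ _ _] head=1 tail=2 count=1
After op 4 (read()): arr=[13 15 _ _ _ _] head=2 tail=2 count=0
After op 5 (write(26)): arr=[13 15 26 _ _ _] head=2 tail=3 count=1
After op 6 (write(19)): arr=[13 15 26 19 _ _] head=2 tail=4 count=2
After op 7 (read()): arr=[13 15 26 19 _ _] head=3 tail=4 count=1
After op 8 (write(10)): arr=[13 15 26 19 10 _] head=3 tail=5 count=2
After op 9 (peek()): arr=[13 15 26 19 10 _] head=3 tail=5 count=2
After op 10 (peek()): arr=[13 15 26 19 10 _] head=3 tail=5 count=2
After op 11 (write(5)): arr=[13 15 26 19 10 5] head=3 tail=0 count=3
After op 12 (write(24)): arr=[24 15 26 19 10 5] head=3 tail=1 count=4
After op 13 (write(11)): arr=[24 11 26 19 10 5] head=3 tail=2 count=5
After op 14 (write(23)): arr=[24 11 23 19 10 5] head=3 tail=3 count=6
After op 15 (write(25)): arr=[24 11 23 25 10 5] head=4 tail=4 count=6

Answer: 24 11 23 25 10 5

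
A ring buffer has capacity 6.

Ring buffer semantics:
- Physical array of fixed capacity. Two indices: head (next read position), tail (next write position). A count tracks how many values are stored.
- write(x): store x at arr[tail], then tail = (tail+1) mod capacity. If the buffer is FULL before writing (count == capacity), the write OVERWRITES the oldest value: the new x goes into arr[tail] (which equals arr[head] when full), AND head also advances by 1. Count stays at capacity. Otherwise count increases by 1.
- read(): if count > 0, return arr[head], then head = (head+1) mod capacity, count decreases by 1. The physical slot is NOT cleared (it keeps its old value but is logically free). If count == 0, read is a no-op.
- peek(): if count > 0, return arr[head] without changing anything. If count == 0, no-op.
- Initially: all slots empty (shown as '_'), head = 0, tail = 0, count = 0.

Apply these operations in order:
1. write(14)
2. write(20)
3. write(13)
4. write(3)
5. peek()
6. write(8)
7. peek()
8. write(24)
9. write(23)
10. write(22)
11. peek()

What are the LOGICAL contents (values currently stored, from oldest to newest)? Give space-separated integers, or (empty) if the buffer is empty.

Answer: 13 3 8 24 23 22

Derivation:
After op 1 (write(14)): arr=[14 _ _ _ _ _] head=0 tail=1 count=1
After op 2 (write(20)): arr=[14 20 _ _ _ _] head=0 tail=2 count=2
After op 3 (write(13)): arr=[14 20 13 _ _ _] head=0 tail=3 count=3
After op 4 (write(3)): arr=[14 20 13 3 _ _] head=0 tail=4 count=4
After op 5 (peek()): arr=[14 20 13 3 _ _] head=0 tail=4 count=4
After op 6 (write(8)): arr=[14 20 13 3 8 _] head=0 tail=5 count=5
After op 7 (peek()): arr=[14 20 13 3 8 _] head=0 tail=5 count=5
After op 8 (write(24)): arr=[14 20 13 3 8 24] head=0 tail=0 count=6
After op 9 (write(23)): arr=[23 20 13 3 8 24] head=1 tail=1 count=6
After op 10 (write(22)): arr=[23 22 13 3 8 24] head=2 tail=2 count=6
After op 11 (peek()): arr=[23 22 13 3 8 24] head=2 tail=2 count=6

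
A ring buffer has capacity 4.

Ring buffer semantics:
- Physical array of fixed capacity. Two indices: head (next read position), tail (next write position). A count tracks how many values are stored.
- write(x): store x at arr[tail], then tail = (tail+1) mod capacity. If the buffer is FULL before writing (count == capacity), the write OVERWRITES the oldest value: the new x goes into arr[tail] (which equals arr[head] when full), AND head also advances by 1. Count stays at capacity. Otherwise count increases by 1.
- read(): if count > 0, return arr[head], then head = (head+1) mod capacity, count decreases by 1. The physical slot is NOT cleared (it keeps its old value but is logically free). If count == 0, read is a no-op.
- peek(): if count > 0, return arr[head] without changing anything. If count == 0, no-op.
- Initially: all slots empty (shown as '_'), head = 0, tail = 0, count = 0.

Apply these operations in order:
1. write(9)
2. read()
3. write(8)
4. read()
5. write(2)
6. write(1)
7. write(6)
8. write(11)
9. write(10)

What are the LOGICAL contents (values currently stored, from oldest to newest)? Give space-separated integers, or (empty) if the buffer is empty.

Answer: 1 6 11 10

Derivation:
After op 1 (write(9)): arr=[9 _ _ _] head=0 tail=1 count=1
After op 2 (read()): arr=[9 _ _ _] head=1 tail=1 count=0
After op 3 (write(8)): arr=[9 8 _ _] head=1 tail=2 count=1
After op 4 (read()): arr=[9 8 _ _] head=2 tail=2 count=0
After op 5 (write(2)): arr=[9 8 2 _] head=2 tail=3 count=1
After op 6 (write(1)): arr=[9 8 2 1] head=2 tail=0 count=2
After op 7 (write(6)): arr=[6 8 2 1] head=2 tail=1 count=3
After op 8 (write(11)): arr=[6 11 2 1] head=2 tail=2 count=4
After op 9 (write(10)): arr=[6 11 10 1] head=3 tail=3 count=4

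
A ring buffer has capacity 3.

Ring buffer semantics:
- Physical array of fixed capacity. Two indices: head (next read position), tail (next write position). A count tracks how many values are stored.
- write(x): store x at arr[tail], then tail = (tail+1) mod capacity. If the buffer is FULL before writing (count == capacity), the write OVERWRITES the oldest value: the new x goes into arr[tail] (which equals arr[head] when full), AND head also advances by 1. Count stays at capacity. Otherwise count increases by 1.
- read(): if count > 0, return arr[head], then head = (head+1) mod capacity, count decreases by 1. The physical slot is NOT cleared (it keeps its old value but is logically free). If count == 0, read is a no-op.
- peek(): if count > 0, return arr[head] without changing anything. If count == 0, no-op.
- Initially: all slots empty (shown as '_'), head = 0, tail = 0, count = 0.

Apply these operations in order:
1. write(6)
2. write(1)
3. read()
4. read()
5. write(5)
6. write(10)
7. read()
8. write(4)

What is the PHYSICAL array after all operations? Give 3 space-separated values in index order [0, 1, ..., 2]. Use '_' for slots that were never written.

After op 1 (write(6)): arr=[6 _ _] head=0 tail=1 count=1
After op 2 (write(1)): arr=[6 1 _] head=0 tail=2 count=2
After op 3 (read()): arr=[6 1 _] head=1 tail=2 count=1
After op 4 (read()): arr=[6 1 _] head=2 tail=2 count=0
After op 5 (write(5)): arr=[6 1 5] head=2 tail=0 count=1
After op 6 (write(10)): arr=[10 1 5] head=2 tail=1 count=2
After op 7 (read()): arr=[10 1 5] head=0 tail=1 count=1
After op 8 (write(4)): arr=[10 4 5] head=0 tail=2 count=2

Answer: 10 4 5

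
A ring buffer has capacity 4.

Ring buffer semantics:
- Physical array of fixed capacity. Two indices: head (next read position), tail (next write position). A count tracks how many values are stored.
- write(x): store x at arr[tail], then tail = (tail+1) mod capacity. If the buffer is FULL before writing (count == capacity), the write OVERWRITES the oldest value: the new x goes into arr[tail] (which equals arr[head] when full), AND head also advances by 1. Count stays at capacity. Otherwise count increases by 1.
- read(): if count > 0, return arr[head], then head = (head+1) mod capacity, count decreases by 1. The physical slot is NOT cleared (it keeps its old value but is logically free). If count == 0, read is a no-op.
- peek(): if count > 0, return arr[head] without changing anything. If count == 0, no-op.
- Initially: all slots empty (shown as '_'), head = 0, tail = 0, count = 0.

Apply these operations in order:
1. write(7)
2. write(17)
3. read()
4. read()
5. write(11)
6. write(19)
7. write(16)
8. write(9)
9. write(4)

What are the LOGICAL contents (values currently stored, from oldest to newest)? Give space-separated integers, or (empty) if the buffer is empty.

After op 1 (write(7)): arr=[7 _ _ _] head=0 tail=1 count=1
After op 2 (write(17)): arr=[7 17 _ _] head=0 tail=2 count=2
After op 3 (read()): arr=[7 17 _ _] head=1 tail=2 count=1
After op 4 (read()): arr=[7 17 _ _] head=2 tail=2 count=0
After op 5 (write(11)): arr=[7 17 11 _] head=2 tail=3 count=1
After op 6 (write(19)): arr=[7 17 11 19] head=2 tail=0 count=2
After op 7 (write(16)): arr=[16 17 11 19] head=2 tail=1 count=3
After op 8 (write(9)): arr=[16 9 11 19] head=2 tail=2 count=4
After op 9 (write(4)): arr=[16 9 4 19] head=3 tail=3 count=4

Answer: 19 16 9 4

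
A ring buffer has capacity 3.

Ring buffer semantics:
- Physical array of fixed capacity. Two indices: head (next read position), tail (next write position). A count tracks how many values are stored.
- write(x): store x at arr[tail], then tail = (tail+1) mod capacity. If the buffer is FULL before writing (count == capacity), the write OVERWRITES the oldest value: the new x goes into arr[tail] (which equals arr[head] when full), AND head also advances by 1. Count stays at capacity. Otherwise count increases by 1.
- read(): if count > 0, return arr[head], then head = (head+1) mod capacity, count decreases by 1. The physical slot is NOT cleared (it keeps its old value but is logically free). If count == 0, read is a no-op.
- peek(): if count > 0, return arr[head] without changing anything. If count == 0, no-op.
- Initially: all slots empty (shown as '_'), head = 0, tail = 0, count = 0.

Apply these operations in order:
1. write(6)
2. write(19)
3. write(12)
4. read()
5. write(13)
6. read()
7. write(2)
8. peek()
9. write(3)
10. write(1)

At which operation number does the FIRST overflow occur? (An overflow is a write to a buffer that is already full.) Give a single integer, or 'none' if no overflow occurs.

Answer: 9

Derivation:
After op 1 (write(6)): arr=[6 _ _] head=0 tail=1 count=1
After op 2 (write(19)): arr=[6 19 _] head=0 tail=2 count=2
After op 3 (write(12)): arr=[6 19 12] head=0 tail=0 count=3
After op 4 (read()): arr=[6 19 12] head=1 tail=0 count=2
After op 5 (write(13)): arr=[13 19 12] head=1 tail=1 count=3
After op 6 (read()): arr=[13 19 12] head=2 tail=1 count=2
After op 7 (write(2)): arr=[13 2 12] head=2 tail=2 count=3
After op 8 (peek()): arr=[13 2 12] head=2 tail=2 count=3
After op 9 (write(3)): arr=[13 2 3] head=0 tail=0 count=3
After op 10 (write(1)): arr=[1 2 3] head=1 tail=1 count=3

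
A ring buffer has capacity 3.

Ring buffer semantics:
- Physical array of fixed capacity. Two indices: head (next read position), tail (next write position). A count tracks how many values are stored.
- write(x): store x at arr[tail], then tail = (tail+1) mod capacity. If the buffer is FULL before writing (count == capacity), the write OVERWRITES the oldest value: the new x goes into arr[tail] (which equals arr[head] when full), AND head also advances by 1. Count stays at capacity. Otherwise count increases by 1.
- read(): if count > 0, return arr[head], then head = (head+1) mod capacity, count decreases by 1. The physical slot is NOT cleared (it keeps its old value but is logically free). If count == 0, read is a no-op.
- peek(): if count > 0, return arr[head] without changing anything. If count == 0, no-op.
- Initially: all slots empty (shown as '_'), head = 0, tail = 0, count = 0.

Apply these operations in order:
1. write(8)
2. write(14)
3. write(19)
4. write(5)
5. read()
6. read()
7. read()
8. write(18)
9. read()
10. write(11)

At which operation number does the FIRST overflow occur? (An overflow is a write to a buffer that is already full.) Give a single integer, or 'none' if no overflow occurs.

After op 1 (write(8)): arr=[8 _ _] head=0 tail=1 count=1
After op 2 (write(14)): arr=[8 14 _] head=0 tail=2 count=2
After op 3 (write(19)): arr=[8 14 19] head=0 tail=0 count=3
After op 4 (write(5)): arr=[5 14 19] head=1 tail=1 count=3
After op 5 (read()): arr=[5 14 19] head=2 tail=1 count=2
After op 6 (read()): arr=[5 14 19] head=0 tail=1 count=1
After op 7 (read()): arr=[5 14 19] head=1 tail=1 count=0
After op 8 (write(18)): arr=[5 18 19] head=1 tail=2 count=1
After op 9 (read()): arr=[5 18 19] head=2 tail=2 count=0
After op 10 (write(11)): arr=[5 18 11] head=2 tail=0 count=1

Answer: 4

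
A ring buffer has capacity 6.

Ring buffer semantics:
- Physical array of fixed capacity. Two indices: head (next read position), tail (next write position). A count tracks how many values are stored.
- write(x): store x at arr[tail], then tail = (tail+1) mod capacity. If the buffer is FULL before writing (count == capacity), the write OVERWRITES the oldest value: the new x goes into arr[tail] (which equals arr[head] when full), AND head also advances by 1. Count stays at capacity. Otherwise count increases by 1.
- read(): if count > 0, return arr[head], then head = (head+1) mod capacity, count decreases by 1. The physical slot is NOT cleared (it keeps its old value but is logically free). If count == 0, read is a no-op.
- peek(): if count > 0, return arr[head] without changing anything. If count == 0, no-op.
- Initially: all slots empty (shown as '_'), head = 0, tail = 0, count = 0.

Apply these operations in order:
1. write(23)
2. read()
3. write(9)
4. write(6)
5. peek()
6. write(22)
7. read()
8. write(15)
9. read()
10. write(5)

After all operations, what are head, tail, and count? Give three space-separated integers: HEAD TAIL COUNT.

Answer: 3 0 3

Derivation:
After op 1 (write(23)): arr=[23 _ _ _ _ _] head=0 tail=1 count=1
After op 2 (read()): arr=[23 _ _ _ _ _] head=1 tail=1 count=0
After op 3 (write(9)): arr=[23 9 _ _ _ _] head=1 tail=2 count=1
After op 4 (write(6)): arr=[23 9 6 _ _ _] head=1 tail=3 count=2
After op 5 (peek()): arr=[23 9 6 _ _ _] head=1 tail=3 count=2
After op 6 (write(22)): arr=[23 9 6 22 _ _] head=1 tail=4 count=3
After op 7 (read()): arr=[23 9 6 22 _ _] head=2 tail=4 count=2
After op 8 (write(15)): arr=[23 9 6 22 15 _] head=2 tail=5 count=3
After op 9 (read()): arr=[23 9 6 22 15 _] head=3 tail=5 count=2
After op 10 (write(5)): arr=[23 9 6 22 15 5] head=3 tail=0 count=3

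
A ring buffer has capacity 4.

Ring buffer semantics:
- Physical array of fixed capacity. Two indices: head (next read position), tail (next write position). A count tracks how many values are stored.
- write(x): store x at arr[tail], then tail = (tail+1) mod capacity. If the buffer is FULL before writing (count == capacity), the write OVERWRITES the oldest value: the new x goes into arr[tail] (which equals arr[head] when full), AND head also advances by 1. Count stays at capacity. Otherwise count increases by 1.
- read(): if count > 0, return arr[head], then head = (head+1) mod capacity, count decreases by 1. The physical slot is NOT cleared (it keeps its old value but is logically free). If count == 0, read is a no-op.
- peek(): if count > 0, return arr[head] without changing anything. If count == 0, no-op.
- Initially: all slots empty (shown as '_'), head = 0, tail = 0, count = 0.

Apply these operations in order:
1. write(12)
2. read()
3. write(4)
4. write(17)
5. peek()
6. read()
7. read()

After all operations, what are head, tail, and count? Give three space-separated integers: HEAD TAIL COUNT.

After op 1 (write(12)): arr=[12 _ _ _] head=0 tail=1 count=1
After op 2 (read()): arr=[12 _ _ _] head=1 tail=1 count=0
After op 3 (write(4)): arr=[12 4 _ _] head=1 tail=2 count=1
After op 4 (write(17)): arr=[12 4 17 _] head=1 tail=3 count=2
After op 5 (peek()): arr=[12 4 17 _] head=1 tail=3 count=2
After op 6 (read()): arr=[12 4 17 _] head=2 tail=3 count=1
After op 7 (read()): arr=[12 4 17 _] head=3 tail=3 count=0

Answer: 3 3 0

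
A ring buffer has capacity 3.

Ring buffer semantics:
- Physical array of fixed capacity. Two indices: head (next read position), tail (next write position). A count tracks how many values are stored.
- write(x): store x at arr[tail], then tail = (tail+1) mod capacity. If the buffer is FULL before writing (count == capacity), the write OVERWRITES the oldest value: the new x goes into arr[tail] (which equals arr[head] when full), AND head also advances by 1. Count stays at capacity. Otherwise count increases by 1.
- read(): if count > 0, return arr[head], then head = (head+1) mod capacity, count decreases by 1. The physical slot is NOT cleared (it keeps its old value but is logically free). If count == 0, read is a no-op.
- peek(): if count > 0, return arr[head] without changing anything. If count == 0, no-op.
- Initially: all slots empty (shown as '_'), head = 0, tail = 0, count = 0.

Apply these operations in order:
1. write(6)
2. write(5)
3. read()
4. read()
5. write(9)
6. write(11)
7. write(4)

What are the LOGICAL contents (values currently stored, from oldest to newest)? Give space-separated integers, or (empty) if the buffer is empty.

Answer: 9 11 4

Derivation:
After op 1 (write(6)): arr=[6 _ _] head=0 tail=1 count=1
After op 2 (write(5)): arr=[6 5 _] head=0 tail=2 count=2
After op 3 (read()): arr=[6 5 _] head=1 tail=2 count=1
After op 4 (read()): arr=[6 5 _] head=2 tail=2 count=0
After op 5 (write(9)): arr=[6 5 9] head=2 tail=0 count=1
After op 6 (write(11)): arr=[11 5 9] head=2 tail=1 count=2
After op 7 (write(4)): arr=[11 4 9] head=2 tail=2 count=3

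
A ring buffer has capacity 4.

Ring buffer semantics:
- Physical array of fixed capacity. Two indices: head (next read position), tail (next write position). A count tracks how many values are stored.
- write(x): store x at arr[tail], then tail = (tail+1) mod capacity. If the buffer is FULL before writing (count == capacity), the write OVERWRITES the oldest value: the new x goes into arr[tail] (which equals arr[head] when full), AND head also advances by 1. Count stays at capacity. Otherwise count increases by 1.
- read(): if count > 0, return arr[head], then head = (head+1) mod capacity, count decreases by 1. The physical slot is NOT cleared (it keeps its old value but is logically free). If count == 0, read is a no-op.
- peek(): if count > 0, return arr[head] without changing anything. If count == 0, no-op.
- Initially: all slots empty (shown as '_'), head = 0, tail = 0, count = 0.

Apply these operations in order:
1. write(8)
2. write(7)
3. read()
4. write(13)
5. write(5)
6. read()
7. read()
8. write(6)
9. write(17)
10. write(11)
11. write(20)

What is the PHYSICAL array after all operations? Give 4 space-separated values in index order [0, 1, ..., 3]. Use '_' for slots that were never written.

After op 1 (write(8)): arr=[8 _ _ _] head=0 tail=1 count=1
After op 2 (write(7)): arr=[8 7 _ _] head=0 tail=2 count=2
After op 3 (read()): arr=[8 7 _ _] head=1 tail=2 count=1
After op 4 (write(13)): arr=[8 7 13 _] head=1 tail=3 count=2
After op 5 (write(5)): arr=[8 7 13 5] head=1 tail=0 count=3
After op 6 (read()): arr=[8 7 13 5] head=2 tail=0 count=2
After op 7 (read()): arr=[8 7 13 5] head=3 tail=0 count=1
After op 8 (write(6)): arr=[6 7 13 5] head=3 tail=1 count=2
After op 9 (write(17)): arr=[6 17 13 5] head=3 tail=2 count=3
After op 10 (write(11)): arr=[6 17 11 5] head=3 tail=3 count=4
After op 11 (write(20)): arr=[6 17 11 20] head=0 tail=0 count=4

Answer: 6 17 11 20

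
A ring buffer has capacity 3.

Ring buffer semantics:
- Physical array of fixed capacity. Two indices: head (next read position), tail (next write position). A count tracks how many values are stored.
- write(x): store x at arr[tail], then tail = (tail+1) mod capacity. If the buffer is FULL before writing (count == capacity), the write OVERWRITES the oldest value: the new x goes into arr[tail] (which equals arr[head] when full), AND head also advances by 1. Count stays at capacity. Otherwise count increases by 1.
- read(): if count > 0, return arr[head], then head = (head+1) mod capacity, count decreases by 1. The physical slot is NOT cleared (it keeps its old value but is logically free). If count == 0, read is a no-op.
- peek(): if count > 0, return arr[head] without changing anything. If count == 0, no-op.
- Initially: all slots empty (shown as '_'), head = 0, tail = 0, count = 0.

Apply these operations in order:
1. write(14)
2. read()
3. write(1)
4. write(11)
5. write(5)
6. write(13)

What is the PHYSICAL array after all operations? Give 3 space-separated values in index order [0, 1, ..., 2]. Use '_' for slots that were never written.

Answer: 5 13 11

Derivation:
After op 1 (write(14)): arr=[14 _ _] head=0 tail=1 count=1
After op 2 (read()): arr=[14 _ _] head=1 tail=1 count=0
After op 3 (write(1)): arr=[14 1 _] head=1 tail=2 count=1
After op 4 (write(11)): arr=[14 1 11] head=1 tail=0 count=2
After op 5 (write(5)): arr=[5 1 11] head=1 tail=1 count=3
After op 6 (write(13)): arr=[5 13 11] head=2 tail=2 count=3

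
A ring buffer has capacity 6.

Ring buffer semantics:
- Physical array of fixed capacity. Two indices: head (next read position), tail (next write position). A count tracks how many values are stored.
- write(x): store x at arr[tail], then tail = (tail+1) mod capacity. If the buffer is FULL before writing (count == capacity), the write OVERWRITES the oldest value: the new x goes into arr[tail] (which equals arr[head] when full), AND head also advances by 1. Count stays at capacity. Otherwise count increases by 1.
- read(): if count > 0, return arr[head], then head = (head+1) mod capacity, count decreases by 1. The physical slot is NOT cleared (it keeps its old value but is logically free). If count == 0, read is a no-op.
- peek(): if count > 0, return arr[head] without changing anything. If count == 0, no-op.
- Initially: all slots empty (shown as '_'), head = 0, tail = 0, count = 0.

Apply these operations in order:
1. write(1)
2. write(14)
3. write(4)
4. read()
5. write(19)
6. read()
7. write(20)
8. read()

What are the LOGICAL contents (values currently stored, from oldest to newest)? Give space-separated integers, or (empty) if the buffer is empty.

Answer: 19 20

Derivation:
After op 1 (write(1)): arr=[1 _ _ _ _ _] head=0 tail=1 count=1
After op 2 (write(14)): arr=[1 14 _ _ _ _] head=0 tail=2 count=2
After op 3 (write(4)): arr=[1 14 4 _ _ _] head=0 tail=3 count=3
After op 4 (read()): arr=[1 14 4 _ _ _] head=1 tail=3 count=2
After op 5 (write(19)): arr=[1 14 4 19 _ _] head=1 tail=4 count=3
After op 6 (read()): arr=[1 14 4 19 _ _] head=2 tail=4 count=2
After op 7 (write(20)): arr=[1 14 4 19 20 _] head=2 tail=5 count=3
After op 8 (read()): arr=[1 14 4 19 20 _] head=3 tail=5 count=2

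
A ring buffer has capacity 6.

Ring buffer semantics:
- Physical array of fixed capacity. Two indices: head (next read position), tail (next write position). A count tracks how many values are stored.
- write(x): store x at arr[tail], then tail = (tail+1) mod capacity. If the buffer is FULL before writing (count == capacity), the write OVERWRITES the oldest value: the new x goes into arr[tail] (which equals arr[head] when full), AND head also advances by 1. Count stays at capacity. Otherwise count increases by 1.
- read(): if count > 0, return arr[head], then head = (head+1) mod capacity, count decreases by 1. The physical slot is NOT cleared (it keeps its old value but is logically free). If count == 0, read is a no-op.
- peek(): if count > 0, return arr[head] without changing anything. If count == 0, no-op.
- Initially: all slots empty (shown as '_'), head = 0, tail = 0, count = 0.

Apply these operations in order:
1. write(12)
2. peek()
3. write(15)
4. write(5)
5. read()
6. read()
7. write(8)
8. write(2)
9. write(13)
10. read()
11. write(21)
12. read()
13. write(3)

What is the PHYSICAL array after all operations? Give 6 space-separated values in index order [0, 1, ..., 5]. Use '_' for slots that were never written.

After op 1 (write(12)): arr=[12 _ _ _ _ _] head=0 tail=1 count=1
After op 2 (peek()): arr=[12 _ _ _ _ _] head=0 tail=1 count=1
After op 3 (write(15)): arr=[12 15 _ _ _ _] head=0 tail=2 count=2
After op 4 (write(5)): arr=[12 15 5 _ _ _] head=0 tail=3 count=3
After op 5 (read()): arr=[12 15 5 _ _ _] head=1 tail=3 count=2
After op 6 (read()): arr=[12 15 5 _ _ _] head=2 tail=3 count=1
After op 7 (write(8)): arr=[12 15 5 8 _ _] head=2 tail=4 count=2
After op 8 (write(2)): arr=[12 15 5 8 2 _] head=2 tail=5 count=3
After op 9 (write(13)): arr=[12 15 5 8 2 13] head=2 tail=0 count=4
After op 10 (read()): arr=[12 15 5 8 2 13] head=3 tail=0 count=3
After op 11 (write(21)): arr=[21 15 5 8 2 13] head=3 tail=1 count=4
After op 12 (read()): arr=[21 15 5 8 2 13] head=4 tail=1 count=3
After op 13 (write(3)): arr=[21 3 5 8 2 13] head=4 tail=2 count=4

Answer: 21 3 5 8 2 13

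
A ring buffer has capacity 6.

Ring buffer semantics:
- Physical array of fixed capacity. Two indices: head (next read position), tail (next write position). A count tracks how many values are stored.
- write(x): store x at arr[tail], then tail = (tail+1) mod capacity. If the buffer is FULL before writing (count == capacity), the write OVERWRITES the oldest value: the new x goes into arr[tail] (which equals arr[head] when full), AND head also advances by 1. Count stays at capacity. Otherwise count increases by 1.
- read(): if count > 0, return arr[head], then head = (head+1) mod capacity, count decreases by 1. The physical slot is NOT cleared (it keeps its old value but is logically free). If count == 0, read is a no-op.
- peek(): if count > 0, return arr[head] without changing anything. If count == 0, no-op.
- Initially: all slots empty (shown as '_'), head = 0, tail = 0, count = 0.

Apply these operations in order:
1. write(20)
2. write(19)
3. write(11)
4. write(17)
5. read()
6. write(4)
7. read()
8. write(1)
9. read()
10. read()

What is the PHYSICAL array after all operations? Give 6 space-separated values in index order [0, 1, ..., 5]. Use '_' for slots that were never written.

After op 1 (write(20)): arr=[20 _ _ _ _ _] head=0 tail=1 count=1
After op 2 (write(19)): arr=[20 19 _ _ _ _] head=0 tail=2 count=2
After op 3 (write(11)): arr=[20 19 11 _ _ _] head=0 tail=3 count=3
After op 4 (write(17)): arr=[20 19 11 17 _ _] head=0 tail=4 count=4
After op 5 (read()): arr=[20 19 11 17 _ _] head=1 tail=4 count=3
After op 6 (write(4)): arr=[20 19 11 17 4 _] head=1 tail=5 count=4
After op 7 (read()): arr=[20 19 11 17 4 _] head=2 tail=5 count=3
After op 8 (write(1)): arr=[20 19 11 17 4 1] head=2 tail=0 count=4
After op 9 (read()): arr=[20 19 11 17 4 1] head=3 tail=0 count=3
After op 10 (read()): arr=[20 19 11 17 4 1] head=4 tail=0 count=2

Answer: 20 19 11 17 4 1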